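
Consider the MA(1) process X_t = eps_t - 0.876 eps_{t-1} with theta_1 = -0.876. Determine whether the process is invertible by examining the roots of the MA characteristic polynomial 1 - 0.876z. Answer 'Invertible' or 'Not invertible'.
\text{Invertible}

The MA(q) characteristic polynomial is P(z) = 1 - 0.876z.
Invertibility requires all roots to lie outside the unit circle, i.e. |z| > 1 for every root.
This is linear in z: 1 + (-0.876) z = 0  =>  z = -1/(-0.876) = 1.141553,  |z| = 1.141553.
Moduli of all roots: 1.1416.
All moduli strictly greater than 1? Yes.
Verdict: Invertible.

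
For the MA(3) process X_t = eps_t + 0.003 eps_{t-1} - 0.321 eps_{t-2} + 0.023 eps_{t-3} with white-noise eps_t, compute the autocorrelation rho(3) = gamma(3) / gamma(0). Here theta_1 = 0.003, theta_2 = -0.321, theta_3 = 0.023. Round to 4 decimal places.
\rho(3) = 0.0208

For an MA(q) process with theta_0 = 1, the autocovariance is
  gamma(k) = sigma^2 * sum_{i=0..q-k} theta_i * theta_{i+k},
and rho(k) = gamma(k) / gamma(0). Sigma^2 cancels.
  numerator   = (1)*(0.023) = 0.023.
  denominator = (1)^2 + (0.003)^2 + (-0.321)^2 + (0.023)^2 = 1.103579.
  rho(3) = 0.023 / 1.103579 = 0.0208.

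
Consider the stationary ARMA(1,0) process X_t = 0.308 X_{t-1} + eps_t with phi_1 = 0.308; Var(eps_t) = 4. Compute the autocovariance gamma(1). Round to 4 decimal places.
\gamma(1) = 1.3611

Multiply the model equation by X_{t-k} and take expectations. With theta_0 = psi_0 = 1 and psi_j the MA(infinity) weights, this gives
  gamma(k) - sum_i phi_i gamma(k-i) = c_k,
  c_k = sigma^2 * sum_{j=k..q} theta_j psi_{j-k}   (c_k = 0 for k > q),
using gamma(-m) = gamma(m).
Pure AR (q = 0): c_0 = sigma^2 = 4, c_k = 0 for k >= 1.
Equations for k = 0 and k = 1 (AR order 1):
  gamma(0) = phi_1 gamma(1) + c_0
  gamma(1) = phi_1 gamma(0) + c_1
Substituting the second into the first: gamma(0) (1 - phi_1^2) = c_0 + phi_1 c_1, so
  gamma(0) = c_0 / (1 - phi_1^2) = 4 / (1 - (0.308)^2) = 4 / 0.905136 = 4.419225.
  gamma(1) = phi_1 gamma(0) = (0.308)(4.419225) = 1.361121.
Therefore gamma(1) = 1.3611 (to 4 decimal places).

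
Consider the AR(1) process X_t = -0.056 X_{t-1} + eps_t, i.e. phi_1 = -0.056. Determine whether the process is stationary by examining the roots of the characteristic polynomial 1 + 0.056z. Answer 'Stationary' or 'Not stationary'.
\text{Stationary}

The AR(p) characteristic polynomial is P(z) = 1 + 0.056z.
Stationarity requires all roots to lie outside the unit circle, i.e. |z| > 1 for every root.
This is linear in z: 1 + (0.056) z = 0  =>  z = -1/(0.056) = -17.857143,  |z| = 17.857143.
Moduli of all roots: 17.8571.
All moduli strictly greater than 1? Yes.
Verdict: Stationary.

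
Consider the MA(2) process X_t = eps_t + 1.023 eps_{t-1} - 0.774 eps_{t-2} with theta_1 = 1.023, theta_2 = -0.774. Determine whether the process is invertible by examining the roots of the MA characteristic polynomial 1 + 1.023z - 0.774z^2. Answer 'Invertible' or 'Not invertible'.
\text{Not invertible}

The MA(q) characteristic polynomial is P(z) = 1 + 1.023z - 0.774z^2.
Invertibility requires all roots to lie outside the unit circle, i.e. |z| > 1 for every root.
Set 1 + (1.023) z + (-0.774) z^2 = 0, i.e. a z^2 + b z + c = 0 with a = -0.774, b = 1.023, c = 1.
Discriminant D = b^2 - 4ac = (1.023)^2 - 4*(-0.774)*1 = 1.046529 - (-3.096) = 4.142529.
D >= 0, so the roots are real: z = (-b +/- sqrt(D)) / (2a) = (-1.023 +/- 2.03532) / (-1.548).
  z_1 = (-1.023 + 2.03532) / (-1.548) = -0.654,   |z_1| = 0.654.
  z_2 = (-1.023 - 2.03532) / (-1.548) = 1.9757,   |z_2| = 1.9757.
Moduli of all roots: 0.6540, 1.9757.
All moduli strictly greater than 1? No.
Verdict: Not invertible.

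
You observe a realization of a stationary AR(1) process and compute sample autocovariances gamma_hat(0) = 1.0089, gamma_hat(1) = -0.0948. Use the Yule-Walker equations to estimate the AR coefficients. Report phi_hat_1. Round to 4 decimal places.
\hat\phi_{1} = -0.0940

The Yule-Walker equations for an AR(p) process read, in matrix form,
  Gamma_p phi = r_p,   with   (Gamma_p)_{ij} = gamma(|i - j|),
                       (r_p)_i = gamma(i),   i,j = 1..p.
Substitute the sample gammas (Toeplitz matrix and right-hand side of size 1):
  Gamma_p = [[1.0089]]
  r_p     = [-0.0948]
With p = 1 this is the single equation gamma(0) phi_1 = gamma(1):
  phi_hat_1 = gamma(1) / gamma(0) = -0.0948 / 1.0089 = -0.0940.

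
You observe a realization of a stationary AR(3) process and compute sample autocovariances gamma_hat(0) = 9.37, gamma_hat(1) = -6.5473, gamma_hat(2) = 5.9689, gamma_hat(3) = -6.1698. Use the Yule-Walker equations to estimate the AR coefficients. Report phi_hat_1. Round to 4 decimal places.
\hat\phi_{1} = -0.4090

The Yule-Walker equations for an AR(p) process read, in matrix form,
  Gamma_p phi = r_p,   with   (Gamma_p)_{ij} = gamma(|i - j|),
                       (r_p)_i = gamma(i),   i,j = 1..p.
Substitute the sample gammas (Toeplitz matrix and right-hand side of size 3):
  Gamma_p = [[9.37, -6.5473, 5.9689], [-6.5473, 9.37, -6.5473], [5.9689, -6.5473, 9.37]]
  r_p     = [-6.5473, 5.9689, -6.1698]
Written out (R1..R3):
  (R1) 9.37 phi_1 - 6.5473 phi_2 + 5.9689 phi_3 = -6.5473
  (R2) -6.5473 phi_1 + 9.37 phi_2 - 6.5473 phi_3 = 5.9689
  (R3) 5.9689 phi_1 - 6.5473 phi_2 + 9.37 phi_3 = -6.1698
Gaussian elimination:
  R2 <- R2 - (-6.5473/9.37) R1 = R2 - (-0.698751) R1:  4.795065 phi_2 - 2.376523 phi_3 = 1.393965
  R3 <- R3 - (5.9689/9.37) R1 = R3 - (0.637022) R1:  -2.376523 phi_2 + 5.567677 phi_3 = -1.999023
  R3 <- R3 - (-2.376523/4.795065) R2 = R3 - (-0.495619) R2:  4.389828 phi_3 = -1.308148
Back-substitution:
  phi_hat_3 = -1.308148 / 4.389828 = -0.297995
  phi_hat_2 = (1.393965 - (-2.376523)(-0.297995)) / 4.795065 = 0.143016
  phi_hat_1 = (-6.5473 - (-6.5473)(0.143016) - (5.9689)(-0.297995)) / 9.37 = -0.408989
So phi_hat = [-0.4090, 0.1430, -0.2980].
Therefore phi_hat_1 = -0.4090.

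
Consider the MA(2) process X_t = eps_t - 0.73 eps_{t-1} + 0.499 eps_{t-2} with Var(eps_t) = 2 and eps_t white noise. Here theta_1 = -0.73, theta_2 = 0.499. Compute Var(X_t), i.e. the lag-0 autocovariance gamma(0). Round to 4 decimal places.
\gamma(0) = 3.5638

For an MA(q) process X_t = eps_t + sum_i theta_i eps_{t-i} with
Var(eps_t) = sigma^2, the variance is
  gamma(0) = sigma^2 * (1 + sum_i theta_i^2).
  sum_i theta_i^2 = (-0.73)^2 + (0.499)^2 = 0.5329 + 0.249001 = 0.781901.
  gamma(0) = 2 * (1 + 0.781901) = 2 * 1.781901 = 3.563802, which rounds to 3.5638.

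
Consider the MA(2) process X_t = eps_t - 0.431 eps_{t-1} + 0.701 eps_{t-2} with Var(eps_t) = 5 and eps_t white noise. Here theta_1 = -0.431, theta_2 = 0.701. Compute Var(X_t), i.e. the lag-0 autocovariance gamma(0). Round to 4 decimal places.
\gamma(0) = 8.3858

For an MA(q) process X_t = eps_t + sum_i theta_i eps_{t-i} with
Var(eps_t) = sigma^2, the variance is
  gamma(0) = sigma^2 * (1 + sum_i theta_i^2).
  sum_i theta_i^2 = (-0.431)^2 + (0.701)^2 = 0.185761 + 0.491401 = 0.677162.
  gamma(0) = 5 * (1 + 0.677162) = 5 * 1.677162 = 8.38581, which rounds to 8.3858.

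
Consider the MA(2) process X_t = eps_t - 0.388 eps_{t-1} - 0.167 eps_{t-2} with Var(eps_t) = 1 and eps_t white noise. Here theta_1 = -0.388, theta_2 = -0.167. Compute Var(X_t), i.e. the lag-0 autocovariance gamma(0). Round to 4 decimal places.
\gamma(0) = 1.1784

For an MA(q) process X_t = eps_t + sum_i theta_i eps_{t-i} with
Var(eps_t) = sigma^2, the variance is
  gamma(0) = sigma^2 * (1 + sum_i theta_i^2).
  sum_i theta_i^2 = (-0.388)^2 + (-0.167)^2 = 0.150544 + 0.027889 = 0.178433.
  gamma(0) = 1 * (1 + 0.178433) = 1 * 1.178433 = 1.178433, which rounds to 1.1784.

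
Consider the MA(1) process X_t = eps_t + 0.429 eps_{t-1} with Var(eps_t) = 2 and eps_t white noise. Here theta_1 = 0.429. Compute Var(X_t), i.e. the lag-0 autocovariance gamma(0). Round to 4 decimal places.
\gamma(0) = 2.3681

For an MA(q) process X_t = eps_t + sum_i theta_i eps_{t-i} with
Var(eps_t) = sigma^2, the variance is
  gamma(0) = sigma^2 * (1 + sum_i theta_i^2).
  sum_i theta_i^2 = (0.429)^2 = 0.184041.
  gamma(0) = 2 * (1 + 0.184041) = 2 * 1.184041 = 2.368082, which rounds to 2.3681.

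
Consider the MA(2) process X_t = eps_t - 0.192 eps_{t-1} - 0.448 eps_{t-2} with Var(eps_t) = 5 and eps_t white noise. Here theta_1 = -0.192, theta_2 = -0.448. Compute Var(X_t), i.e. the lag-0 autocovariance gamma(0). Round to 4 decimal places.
\gamma(0) = 6.1878

For an MA(q) process X_t = eps_t + sum_i theta_i eps_{t-i} with
Var(eps_t) = sigma^2, the variance is
  gamma(0) = sigma^2 * (1 + sum_i theta_i^2).
  sum_i theta_i^2 = (-0.192)^2 + (-0.448)^2 = 0.036864 + 0.200704 = 0.237568.
  gamma(0) = 5 * (1 + 0.237568) = 5 * 1.237568 = 6.18784, which rounds to 6.1878.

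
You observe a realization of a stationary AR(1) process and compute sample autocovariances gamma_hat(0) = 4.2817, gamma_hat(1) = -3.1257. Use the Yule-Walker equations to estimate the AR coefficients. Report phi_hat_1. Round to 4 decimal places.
\hat\phi_{1} = -0.7300

The Yule-Walker equations for an AR(p) process read, in matrix form,
  Gamma_p phi = r_p,   with   (Gamma_p)_{ij} = gamma(|i - j|),
                       (r_p)_i = gamma(i),   i,j = 1..p.
Substitute the sample gammas (Toeplitz matrix and right-hand side of size 1):
  Gamma_p = [[4.2817]]
  r_p     = [-3.1257]
With p = 1 this is the single equation gamma(0) phi_1 = gamma(1):
  phi_hat_1 = gamma(1) / gamma(0) = -3.1257 / 4.2817 = -0.7300.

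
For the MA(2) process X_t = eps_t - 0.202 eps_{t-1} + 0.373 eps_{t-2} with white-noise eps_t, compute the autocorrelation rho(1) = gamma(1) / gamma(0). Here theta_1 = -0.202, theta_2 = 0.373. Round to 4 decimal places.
\rho(1) = -0.2351

For an MA(q) process with theta_0 = 1, the autocovariance is
  gamma(k) = sigma^2 * sum_{i=0..q-k} theta_i * theta_{i+k},
and rho(k) = gamma(k) / gamma(0). Sigma^2 cancels.
  numerator   = (1)*(-0.202) + (-0.202)*(0.373) = -0.277346.
  denominator = (1)^2 + (-0.202)^2 + (0.373)^2 = 1.179933.
  rho(1) = -0.277346 / 1.179933 = -0.2351.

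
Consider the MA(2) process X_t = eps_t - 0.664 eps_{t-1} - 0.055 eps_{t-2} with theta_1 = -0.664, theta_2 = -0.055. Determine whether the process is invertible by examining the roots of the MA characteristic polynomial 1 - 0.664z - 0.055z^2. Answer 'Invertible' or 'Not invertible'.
\text{Invertible}

The MA(q) characteristic polynomial is P(z) = 1 - 0.664z - 0.055z^2.
Invertibility requires all roots to lie outside the unit circle, i.e. |z| > 1 for every root.
Set 1 + (-0.664) z + (-0.055) z^2 = 0, i.e. a z^2 + b z + c = 0 with a = -0.055, b = -0.664, c = 1.
Discriminant D = b^2 - 4ac = (-0.664)^2 - 4*(-0.055)*1 = 0.440896 - (-0.22) = 0.660896.
D >= 0, so the roots are real: z = (-b +/- sqrt(D)) / (2a) = (0.664 +/- 0.812955) / (-0.11).
  z_1 = (0.664 + 0.812955) / (-0.11) = -13.4269,   |z_1| = 13.4269.
  z_2 = (0.664 - 0.812955) / (-0.11) = 1.3541,   |z_2| = 1.3541.
Moduli of all roots: 13.4269, 1.3541.
All moduli strictly greater than 1? Yes.
Verdict: Invertible.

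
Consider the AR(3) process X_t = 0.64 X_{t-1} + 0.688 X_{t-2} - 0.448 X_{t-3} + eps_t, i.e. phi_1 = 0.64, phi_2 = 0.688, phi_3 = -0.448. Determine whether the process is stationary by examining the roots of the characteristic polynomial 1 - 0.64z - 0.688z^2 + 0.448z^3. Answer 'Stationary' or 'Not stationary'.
\text{Stationary}

The AR(p) characteristic polynomial is P(z) = 1 - 0.64z - 0.688z^2 + 0.448z^3.
Stationarity requires all roots to lie outside the unit circle, i.e. |z| > 1 for every root.
Degree 3: look for a simple real root z0 first, then factor out (1 - z/z0) and solve the remaining quadratic.
Testing z0 = 1.25: P(1.25) = 1 + (-0.64)(1.25) + (-0.688)(1.25)^2 + (0.448)(1.25)^3
  = 1 + (-0.8) + (-1.075) + (0.875) = 0.  So z_0 = 1.25 is a root, |z_0| = 1.25.
Divide out the factor (1 - 0.8 z) = (1 - z/z0) (since 1/z0 = 0.8):
  P(z) = (1 - 0.8 z)(1 + (0.16) z + (-0.56) z^2)
  [check: z-coef 0.16 - (0.8) = -0.64; z^2-coef -0.56 - (0.8)(0.16) = -0.688; z^3-coef -(0.8)(-0.56) = 0.448.]
Remaining roots from the quadratic factor 1 + (0.16) z + (-0.56) z^2:
  Set 1 + (0.16) z + (-0.56) z^2 = 0, i.e. a z^2 + b z + c = 0 with a = -0.56, b = 0.16, c = 1.
  Discriminant D = b^2 - 4ac = (0.16)^2 - 4*(-0.56)*1 = 0.0256 - (-2.24) = 2.2656.
  D >= 0, so the roots are real: z = (-b +/- sqrt(D)) / (2a) = (-0.16 +/- 1.505191) / (-1.12).
    z_1 = (-0.16 + 1.505191) / (-1.12) = -1.2011,   |z_1| = 1.2011.
    z_2 = (-0.16 - 1.505191) / (-1.12) = 1.4868,   |z_2| = 1.4868.
Moduli of all roots: 1.2500, 1.2011, 1.4868.
All moduli strictly greater than 1? Yes.
Verdict: Stationary.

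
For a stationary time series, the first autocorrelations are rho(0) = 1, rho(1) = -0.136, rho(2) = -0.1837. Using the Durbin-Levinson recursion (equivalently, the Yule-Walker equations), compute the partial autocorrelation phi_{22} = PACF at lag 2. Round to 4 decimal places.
\phi_{22} = -0.2060

The PACF at lag k is phi_{kk}, the last component of the solution
to the Yule-Walker system G_k phi = r_k where
  (G_k)_{ij} = rho(|i - j|), (r_k)_i = rho(i), i,j = 1..k.
Equivalently, Durbin-Levinson gives phi_{kk} iteratively:
  phi_{11} = rho(1)
  phi_{kk} = [rho(k) - sum_{j=1..k-1} phi_{k-1,j} rho(k-j)]
            / [1 - sum_{j=1..k-1} phi_{k-1,j} rho(j)],
  phi_{k,j} = phi_{k-1,j} - phi_{kk} phi_{k-1,k-j},  j = 1..k-1.
Step k = 1:
  phi_11 = rho(1) = -0.136.
Step k = 2:
  phi_22 = [rho(2) - phi_11 rho(1)] / [1 - phi_11 rho(1)] = [-0.1837 - (-0.136)(-0.136)] / [1 - (-0.136)(-0.136)]
         = -0.202196 / 0.981504 = -0.206.
Therefore phi_{22} = -0.2060.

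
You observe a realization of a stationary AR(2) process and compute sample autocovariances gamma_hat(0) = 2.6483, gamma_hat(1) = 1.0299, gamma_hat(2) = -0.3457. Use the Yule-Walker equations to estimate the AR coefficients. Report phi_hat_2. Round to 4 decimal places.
\hat\phi_{2} = -0.3320

The Yule-Walker equations for an AR(p) process read, in matrix form,
  Gamma_p phi = r_p,   with   (Gamma_p)_{ij} = gamma(|i - j|),
                       (r_p)_i = gamma(i),   i,j = 1..p.
Substitute the sample gammas (Toeplitz matrix and right-hand side of size 2):
  Gamma_p = [[2.6483, 1.0299], [1.0299, 2.6483]]
  r_p     = [1.0299, -0.3457]
Written out:
  2.6483 phi_1 + 1.0299 phi_2 = 1.0299
  1.0299 phi_1 + 2.6483 phi_2 = -0.3457
Solve by Cramer's rule:
  det = gamma(0)^2 - gamma(1)^2 = (2.6483)^2 - (1.0299)^2 = 7.01349289 - 1.06069401 = 5.95279888
  phi_hat_1 = [gamma(1) gamma(0) - gamma(1) gamma(2)] / det = [(1.0299)(2.6483) - (1.0299)(-0.3457)] / 5.95279888 = 3.0835206 / 5.95279888 = 0.518
  phi_hat_2 = [gamma(0) gamma(2) - gamma(1)^2] / det = [(2.6483)(-0.3457) - (1.0299)^2] / 5.95279888 = -1.97621132 / 5.95279888 = -0.332
So phi_hat = [0.5180, -0.3320].
Therefore phi_hat_2 = -0.3320.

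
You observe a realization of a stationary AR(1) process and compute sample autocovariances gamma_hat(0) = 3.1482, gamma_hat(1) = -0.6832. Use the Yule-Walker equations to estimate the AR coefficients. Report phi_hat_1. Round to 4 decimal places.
\hat\phi_{1} = -0.2170

The Yule-Walker equations for an AR(p) process read, in matrix form,
  Gamma_p phi = r_p,   with   (Gamma_p)_{ij} = gamma(|i - j|),
                       (r_p)_i = gamma(i),   i,j = 1..p.
Substitute the sample gammas (Toeplitz matrix and right-hand side of size 1):
  Gamma_p = [[3.1482]]
  r_p     = [-0.6832]
With p = 1 this is the single equation gamma(0) phi_1 = gamma(1):
  phi_hat_1 = gamma(1) / gamma(0) = -0.6832 / 3.1482 = -0.2170.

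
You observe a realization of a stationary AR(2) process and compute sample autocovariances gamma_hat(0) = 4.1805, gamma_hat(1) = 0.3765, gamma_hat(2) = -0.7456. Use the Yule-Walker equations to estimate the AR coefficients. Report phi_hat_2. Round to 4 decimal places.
\hat\phi_{2} = -0.1880

The Yule-Walker equations for an AR(p) process read, in matrix form,
  Gamma_p phi = r_p,   with   (Gamma_p)_{ij} = gamma(|i - j|),
                       (r_p)_i = gamma(i),   i,j = 1..p.
Substitute the sample gammas (Toeplitz matrix and right-hand side of size 2):
  Gamma_p = [[4.1805, 0.3765], [0.3765, 4.1805]]
  r_p     = [0.3765, -0.7456]
Written out:
  4.1805 phi_1 + 0.3765 phi_2 = 0.3765
  0.3765 phi_1 + 4.1805 phi_2 = -0.7456
Solve by Cramer's rule:
  det = gamma(0)^2 - gamma(1)^2 = (4.1805)^2 - (0.3765)^2 = 17.47658025 - 0.14175225 = 17.334828
  phi_hat_1 = [gamma(1) gamma(0) - gamma(1) gamma(2)] / det = [(0.3765)(4.1805) - (0.3765)(-0.7456)] / 17.334828 = 1.85467665 / 17.334828 = 0.107
  phi_hat_2 = [gamma(0) gamma(2) - gamma(1)^2] / det = [(4.1805)(-0.7456) - (0.3765)^2] / 17.334828 = -3.25873305 / 17.334828 = -0.188
So phi_hat = [0.1070, -0.1880].
Therefore phi_hat_2 = -0.1880.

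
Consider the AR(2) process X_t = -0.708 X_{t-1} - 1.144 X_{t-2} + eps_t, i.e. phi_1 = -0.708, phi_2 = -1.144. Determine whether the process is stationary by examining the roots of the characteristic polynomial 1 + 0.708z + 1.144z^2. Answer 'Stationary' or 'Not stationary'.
\text{Not stationary}

The AR(p) characteristic polynomial is P(z) = 1 + 0.708z + 1.144z^2.
Stationarity requires all roots to lie outside the unit circle, i.e. |z| > 1 for every root.
Set 1 + (0.708) z + (1.144) z^2 = 0, i.e. a z^2 + b z + c = 0 with a = 1.144, b = 0.708, c = 1.
Discriminant D = b^2 - 4ac = (0.708)^2 - 4*(1.144)*1 = 0.501264 - (4.576) = -4.074736.
D < 0, so the roots are the complex-conjugate pair z = (-b +/- i sqrt(-D)) / (2a) = -0.3094 +/- 0.8823i.
For a conjugate pair |z|^2 = z * conj(z) = (product of roots) = c/a = 1/(1.144) = 0.874126, so |z| = sqrt(0.874126) = 0.9349 for both roots.
Moduli of all roots: 0.9349, 0.9349.
All moduli strictly greater than 1? No.
Verdict: Not stationary.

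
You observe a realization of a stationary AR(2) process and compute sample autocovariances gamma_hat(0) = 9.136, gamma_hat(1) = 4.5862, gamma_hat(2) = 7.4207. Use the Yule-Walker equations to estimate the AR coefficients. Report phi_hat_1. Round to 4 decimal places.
\hat\phi_{1} = 0.1260

The Yule-Walker equations for an AR(p) process read, in matrix form,
  Gamma_p phi = r_p,   with   (Gamma_p)_{ij} = gamma(|i - j|),
                       (r_p)_i = gamma(i),   i,j = 1..p.
Substitute the sample gammas (Toeplitz matrix and right-hand side of size 2):
  Gamma_p = [[9.136, 4.5862], [4.5862, 9.136]]
  r_p     = [4.5862, 7.4207]
Written out:
  9.136 phi_1 + 4.5862 phi_2 = 4.5862
  4.5862 phi_1 + 9.136 phi_2 = 7.4207
Solve by Cramer's rule:
  det = gamma(0)^2 - gamma(1)^2 = (9.136)^2 - (4.5862)^2 = 83.466496 - 21.03323044 = 62.43326556
  phi_hat_1 = [gamma(1) gamma(0) - gamma(1) gamma(2)] / det = [(4.5862)(9.136) - (4.5862)(7.4207)] / 62.43326556 = 7.86670886 / 62.43326556 = 0.126
  phi_hat_2 = [gamma(0) gamma(2) - gamma(1)^2] / det = [(9.136)(7.4207) - (4.5862)^2] / 62.43326556 = 46.76228476 / 62.43326556 = 0.749
So phi_hat = [0.1260, 0.7490].
Therefore phi_hat_1 = 0.1260.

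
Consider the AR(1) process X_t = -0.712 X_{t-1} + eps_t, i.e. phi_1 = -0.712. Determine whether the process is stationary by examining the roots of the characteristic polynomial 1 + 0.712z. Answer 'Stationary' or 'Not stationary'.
\text{Stationary}

The AR(p) characteristic polynomial is P(z) = 1 + 0.712z.
Stationarity requires all roots to lie outside the unit circle, i.e. |z| > 1 for every root.
This is linear in z: 1 + (0.712) z = 0  =>  z = -1/(0.712) = -1.404494,  |z| = 1.404494.
Moduli of all roots: 1.4045.
All moduli strictly greater than 1? Yes.
Verdict: Stationary.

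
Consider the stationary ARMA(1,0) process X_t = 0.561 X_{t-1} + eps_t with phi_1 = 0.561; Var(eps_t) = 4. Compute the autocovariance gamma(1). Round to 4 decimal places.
\gamma(1) = 3.2746

Multiply the model equation by X_{t-k} and take expectations. With theta_0 = psi_0 = 1 and psi_j the MA(infinity) weights, this gives
  gamma(k) - sum_i phi_i gamma(k-i) = c_k,
  c_k = sigma^2 * sum_{j=k..q} theta_j psi_{j-k}   (c_k = 0 for k > q),
using gamma(-m) = gamma(m).
Pure AR (q = 0): c_0 = sigma^2 = 4, c_k = 0 for k >= 1.
Equations for k = 0 and k = 1 (AR order 1):
  gamma(0) = phi_1 gamma(1) + c_0
  gamma(1) = phi_1 gamma(0) + c_1
Substituting the second into the first: gamma(0) (1 - phi_1^2) = c_0 + phi_1 c_1, so
  gamma(0) = c_0 / (1 - phi_1^2) = 4 / (1 - (0.561)^2) = 4 / 0.685279 = 5.837039.
  gamma(1) = phi_1 gamma(0) = (0.561)(5.837039) = 3.274579.
Therefore gamma(1) = 3.2746 (to 4 decimal places).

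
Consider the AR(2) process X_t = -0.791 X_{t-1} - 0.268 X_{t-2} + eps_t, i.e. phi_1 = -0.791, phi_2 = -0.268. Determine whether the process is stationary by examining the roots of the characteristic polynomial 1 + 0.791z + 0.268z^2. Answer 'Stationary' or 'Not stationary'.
\text{Stationary}

The AR(p) characteristic polynomial is P(z) = 1 + 0.791z + 0.268z^2.
Stationarity requires all roots to lie outside the unit circle, i.e. |z| > 1 for every root.
Set 1 + (0.791) z + (0.268) z^2 = 0, i.e. a z^2 + b z + c = 0 with a = 0.268, b = 0.791, c = 1.
Discriminant D = b^2 - 4ac = (0.791)^2 - 4*(0.268)*1 = 0.625681 - (1.072) = -0.446319.
D < 0, so the roots are the complex-conjugate pair z = (-b +/- i sqrt(-D)) / (2a) = -1.4757 +/- 1.2464i.
For a conjugate pair |z|^2 = z * conj(z) = (product of roots) = c/a = 1/(0.268) = 3.731343, so |z| = sqrt(3.731343) = 1.9317 for both roots.
Moduli of all roots: 1.9317, 1.9317.
All moduli strictly greater than 1? Yes.
Verdict: Stationary.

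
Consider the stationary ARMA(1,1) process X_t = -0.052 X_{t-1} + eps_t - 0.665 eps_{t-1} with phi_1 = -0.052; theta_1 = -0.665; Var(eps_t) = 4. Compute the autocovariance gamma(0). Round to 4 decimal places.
\gamma(0) = 6.0619

Multiply the model equation by X_{t-k} and take expectations. With theta_0 = psi_0 = 1 and psi_j the MA(infinity) weights, this gives
  gamma(k) - sum_i phi_i gamma(k-i) = c_k,
  c_k = sigma^2 * sum_{j=k..q} theta_j psi_{j-k}   (c_k = 0 for k > q),
using gamma(-m) = gamma(m).
psi-weights needed (psi_j = theta_j + sum_i phi_i psi_{j-i}):
  psi_1 = theta_1 + phi_1 = -0.665 + (-0.052) = -0.717
Right-hand sides:
  c_0 = sigma^2 (1 + theta_1 psi_1) = 4 * (1 + (-0.665)(-0.717)) = 4 * 1.476805 = 5.90722
  c_1 = sigma^2 theta_1 = 4 * (-0.665) = -2.66
  c_2 = 0
Equations for k = 0 and k = 1 (AR order 1):
  gamma(0) = phi_1 gamma(1) + c_0
  gamma(1) = phi_1 gamma(0) + c_1
Substituting the second into the first: gamma(0) (1 - phi_1^2) = c_0 + phi_1 c_1, so
  gamma(0) = (c_0 + phi_1 c_1) / (1 - phi_1^2) = (5.90722 + (-0.052)(-2.66)) / (1 - (-0.052)^2) = 6.04554 / 0.997296 = 6.061931.
Therefore gamma(0) = 6.0619 (to 4 decimal places).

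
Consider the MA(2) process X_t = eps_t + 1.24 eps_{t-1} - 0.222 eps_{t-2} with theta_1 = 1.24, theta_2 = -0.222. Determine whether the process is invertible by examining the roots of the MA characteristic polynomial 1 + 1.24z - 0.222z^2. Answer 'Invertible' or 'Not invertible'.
\text{Not invertible}

The MA(q) characteristic polynomial is P(z) = 1 + 1.24z - 0.222z^2.
Invertibility requires all roots to lie outside the unit circle, i.e. |z| > 1 for every root.
Set 1 + (1.24) z + (-0.222) z^2 = 0, i.e. a z^2 + b z + c = 0 with a = -0.222, b = 1.24, c = 1.
Discriminant D = b^2 - 4ac = (1.24)^2 - 4*(-0.222)*1 = 1.5376 - (-0.888) = 2.4256.
D >= 0, so the roots are real: z = (-b +/- sqrt(D)) / (2a) = (-1.24 +/- 1.557434) / (-0.444).
  z_1 = (-1.24 + 1.557434) / (-0.444) = -0.7149,   |z_1| = 0.7149.
  z_2 = (-1.24 - 1.557434) / (-0.444) = 6.3005,   |z_2| = 6.3005.
Moduli of all roots: 0.7149, 6.3005.
All moduli strictly greater than 1? No.
Verdict: Not invertible.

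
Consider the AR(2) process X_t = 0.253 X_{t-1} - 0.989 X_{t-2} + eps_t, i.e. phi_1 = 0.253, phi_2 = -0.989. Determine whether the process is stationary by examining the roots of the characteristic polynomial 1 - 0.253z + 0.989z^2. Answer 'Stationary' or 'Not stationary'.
\text{Stationary}

The AR(p) characteristic polynomial is P(z) = 1 - 0.253z + 0.989z^2.
Stationarity requires all roots to lie outside the unit circle, i.e. |z| > 1 for every root.
Set 1 + (-0.253) z + (0.989) z^2 = 0, i.e. a z^2 + b z + c = 0 with a = 0.989, b = -0.253, c = 1.
Discriminant D = b^2 - 4ac = (-0.253)^2 - 4*(0.989)*1 = 0.064009 - (3.956) = -3.891991.
D < 0, so the roots are the complex-conjugate pair z = (-b +/- i sqrt(-D)) / (2a) = 0.1279 +/- 0.9974i.
For a conjugate pair |z|^2 = z * conj(z) = (product of roots) = c/a = 1/(0.989) = 1.011122, so |z| = sqrt(1.011122) = 1.0055 for both roots.
Moduli of all roots: 1.0055, 1.0055.
All moduli strictly greater than 1? Yes.
Verdict: Stationary.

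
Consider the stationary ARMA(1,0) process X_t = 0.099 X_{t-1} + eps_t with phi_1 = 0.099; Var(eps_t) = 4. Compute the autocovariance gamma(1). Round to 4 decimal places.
\gamma(1) = 0.3999

Multiply the model equation by X_{t-k} and take expectations. With theta_0 = psi_0 = 1 and psi_j the MA(infinity) weights, this gives
  gamma(k) - sum_i phi_i gamma(k-i) = c_k,
  c_k = sigma^2 * sum_{j=k..q} theta_j psi_{j-k}   (c_k = 0 for k > q),
using gamma(-m) = gamma(m).
Pure AR (q = 0): c_0 = sigma^2 = 4, c_k = 0 for k >= 1.
Equations for k = 0 and k = 1 (AR order 1):
  gamma(0) = phi_1 gamma(1) + c_0
  gamma(1) = phi_1 gamma(0) + c_1
Substituting the second into the first: gamma(0) (1 - phi_1^2) = c_0 + phi_1 c_1, so
  gamma(0) = c_0 / (1 - phi_1^2) = 4 / (1 - (0.099)^2) = 4 / 0.990199 = 4.039592.
  gamma(1) = phi_1 gamma(0) = (0.099)(4.039592) = 0.39992.
Therefore gamma(1) = 0.3999 (to 4 decimal places).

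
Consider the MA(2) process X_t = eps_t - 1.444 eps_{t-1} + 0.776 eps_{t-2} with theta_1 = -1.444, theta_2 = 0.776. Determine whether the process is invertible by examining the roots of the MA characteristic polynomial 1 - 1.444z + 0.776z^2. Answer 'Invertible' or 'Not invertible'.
\text{Invertible}

The MA(q) characteristic polynomial is P(z) = 1 - 1.444z + 0.776z^2.
Invertibility requires all roots to lie outside the unit circle, i.e. |z| > 1 for every root.
Set 1 + (-1.444) z + (0.776) z^2 = 0, i.e. a z^2 + b z + c = 0 with a = 0.776, b = -1.444, c = 1.
Discriminant D = b^2 - 4ac = (-1.444)^2 - 4*(0.776)*1 = 2.085136 - (3.104) = -1.018864.
D < 0, so the roots are the complex-conjugate pair z = (-b +/- i sqrt(-D)) / (2a) = 0.9304 +/- 0.6504i.
For a conjugate pair |z|^2 = z * conj(z) = (product of roots) = c/a = 1/(0.776) = 1.28866, so |z| = sqrt(1.28866) = 1.1352 for both roots.
Moduli of all roots: 1.1352, 1.1352.
All moduli strictly greater than 1? Yes.
Verdict: Invertible.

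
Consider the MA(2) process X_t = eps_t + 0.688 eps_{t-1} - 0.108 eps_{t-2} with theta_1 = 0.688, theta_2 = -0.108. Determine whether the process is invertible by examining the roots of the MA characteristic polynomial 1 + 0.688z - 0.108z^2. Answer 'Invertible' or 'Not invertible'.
\text{Invertible}

The MA(q) characteristic polynomial is P(z) = 1 + 0.688z - 0.108z^2.
Invertibility requires all roots to lie outside the unit circle, i.e. |z| > 1 for every root.
Set 1 + (0.688) z + (-0.108) z^2 = 0, i.e. a z^2 + b z + c = 0 with a = -0.108, b = 0.688, c = 1.
Discriminant D = b^2 - 4ac = (0.688)^2 - 4*(-0.108)*1 = 0.473344 - (-0.432) = 0.905344.
D >= 0, so the roots are real: z = (-b +/- sqrt(D)) / (2a) = (-0.688 +/- 0.951496) / (-0.216).
  z_1 = (-0.688 + 0.951496) / (-0.216) = -1.2199,   |z_1| = 1.2199.
  z_2 = (-0.688 - 0.951496) / (-0.216) = 7.5903,   |z_2| = 7.5903.
Moduli of all roots: 1.2199, 7.5903.
All moduli strictly greater than 1? Yes.
Verdict: Invertible.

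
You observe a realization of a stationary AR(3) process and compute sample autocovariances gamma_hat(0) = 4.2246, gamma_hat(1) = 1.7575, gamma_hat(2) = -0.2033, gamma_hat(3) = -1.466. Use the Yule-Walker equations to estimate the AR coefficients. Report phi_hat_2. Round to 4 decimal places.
\hat\phi_{2} = -0.1230

The Yule-Walker equations for an AR(p) process read, in matrix form,
  Gamma_p phi = r_p,   with   (Gamma_p)_{ij} = gamma(|i - j|),
                       (r_p)_i = gamma(i),   i,j = 1..p.
Substitute the sample gammas (Toeplitz matrix and right-hand side of size 3):
  Gamma_p = [[4.2246, 1.7575, -0.2033], [1.7575, 4.2246, 1.7575], [-0.2033, 1.7575, 4.2246]]
  r_p     = [1.7575, -0.2033, -1.466]
Written out (R1..R3):
  (R1) 4.2246 phi_1 + 1.7575 phi_2 - 0.2033 phi_3 = 1.7575
  (R2) 1.7575 phi_1 + 4.2246 phi_2 + 1.7575 phi_3 = -0.2033
  (R3) -0.2033 phi_1 + 1.7575 phi_2 + 4.2246 phi_3 = -1.466
Gaussian elimination:
  R2 <- R2 - (1.7575/4.2246) R1 = R2 - (0.416016) R1:  3.493452 phi_2 + 1.842076 phi_3 = -0.934448
  R3 <- R3 - (-0.2033/4.2246) R1 = R3 - (-0.048123) R1:  1.842076 phi_2 + 4.214817 phi_3 = -1.381424
  R3 <- R3 - (1.842076/3.493452) R2 = R3 - (0.527294) R2:  3.243501 phi_3 = -0.888696
Back-substitution:
  phi_hat_3 = -0.888696 / 3.243501 = -0.273993
  phi_hat_2 = (-0.934448 - (1.842076)(-0.273993)) / 3.493452 = -0.123011
  phi_hat_1 = (1.7575 - (1.7575)(-0.123011) - (-0.2033)(-0.273993)) / 4.2246 = 0.454005
So phi_hat = [0.4540, -0.1230, -0.2740].
Therefore phi_hat_2 = -0.1230.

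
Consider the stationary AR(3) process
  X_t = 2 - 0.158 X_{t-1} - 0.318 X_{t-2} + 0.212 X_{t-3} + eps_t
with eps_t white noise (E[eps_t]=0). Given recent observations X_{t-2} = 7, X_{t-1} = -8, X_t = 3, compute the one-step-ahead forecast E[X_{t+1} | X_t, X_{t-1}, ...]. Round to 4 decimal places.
E[X_{t+1} \mid \mathcal F_t] = 5.5540

For an AR(p) model X_t = c + sum_i phi_i X_{t-i} + eps_t, the
one-step-ahead conditional mean is
  E[X_{t+1} | X_t, ...] = c + sum_i phi_i X_{t+1-i}.
Substitute known values:
  E[X_{t+1} | ...] = 2 + (-0.158) * (3) + (-0.318) * (-8) + (0.212) * (7)
                   = 5.5540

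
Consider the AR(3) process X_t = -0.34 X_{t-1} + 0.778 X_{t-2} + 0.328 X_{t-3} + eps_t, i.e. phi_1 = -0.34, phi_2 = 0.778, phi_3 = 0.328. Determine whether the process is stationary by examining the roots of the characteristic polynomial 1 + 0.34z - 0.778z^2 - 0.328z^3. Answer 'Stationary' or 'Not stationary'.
\text{Stationary}

The AR(p) characteristic polynomial is P(z) = 1 + 0.34z - 0.778z^2 - 0.328z^3.
Stationarity requires all roots to lie outside the unit circle, i.e. |z| > 1 for every root.
Degree 3: look for a simple real root z0 first, then factor out (1 - z/z0) and solve the remaining quadratic.
Testing z0 = -1.25: P(-1.25) = 1 + (0.34)(-1.25) + (-0.778)(-1.25)^2 + (-0.328)(-1.25)^3
  = 1 + (-0.425) + (-1.215625) + (0.640625) = 0.  So z_0 = -1.25 is a root, |z_0| = 1.25.
Divide out the factor (1 + 0.8 z) = (1 - z/z0) (since 1/z0 = -0.8):
  P(z) = (1 + 0.8 z)(1 + (-0.46) z + (-0.41) z^2)
  [check: z-coef -0.46 - (-0.8) = 0.34; z^2-coef -0.41 - (-0.8)(-0.46) = -0.778; z^3-coef -(-0.8)(-0.41) = -0.328.]
Remaining roots from the quadratic factor 1 + (-0.46) z + (-0.41) z^2:
  Set 1 + (-0.46) z + (-0.41) z^2 = 0, i.e. a z^2 + b z + c = 0 with a = -0.41, b = -0.46, c = 1.
  Discriminant D = b^2 - 4ac = (-0.46)^2 - 4*(-0.41)*1 = 0.2116 - (-1.64) = 1.8516.
  D >= 0, so the roots are real: z = (-b +/- sqrt(D)) / (2a) = (0.46 +/- 1.360735) / (-0.82).
    z_1 = (0.46 + 1.360735) / (-0.82) = -2.2204,   |z_1| = 2.2204.
    z_2 = (0.46 - 1.360735) / (-0.82) = 1.0985,   |z_2| = 1.0985.
Moduli of all roots: 1.2500, 2.2204, 1.0985.
All moduli strictly greater than 1? Yes.
Verdict: Stationary.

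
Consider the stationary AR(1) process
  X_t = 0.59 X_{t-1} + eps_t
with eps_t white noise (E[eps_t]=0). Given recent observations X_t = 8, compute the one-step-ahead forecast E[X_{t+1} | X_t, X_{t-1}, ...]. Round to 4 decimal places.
E[X_{t+1} \mid \mathcal F_t] = 4.7200

For an AR(p) model X_t = c + sum_i phi_i X_{t-i} + eps_t, the
one-step-ahead conditional mean is
  E[X_{t+1} | X_t, ...] = c + sum_i phi_i X_{t+1-i}.
Substitute known values:
  E[X_{t+1} | ...] = (0.59) * (8)
                   = 4.7200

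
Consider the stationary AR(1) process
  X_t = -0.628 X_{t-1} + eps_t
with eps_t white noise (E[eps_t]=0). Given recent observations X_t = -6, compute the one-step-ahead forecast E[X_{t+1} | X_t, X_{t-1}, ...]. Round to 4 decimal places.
E[X_{t+1} \mid \mathcal F_t] = 3.7680

For an AR(p) model X_t = c + sum_i phi_i X_{t-i} + eps_t, the
one-step-ahead conditional mean is
  E[X_{t+1} | X_t, ...] = c + sum_i phi_i X_{t+1-i}.
Substitute known values:
  E[X_{t+1} | ...] = (-0.628) * (-6)
                   = 3.7680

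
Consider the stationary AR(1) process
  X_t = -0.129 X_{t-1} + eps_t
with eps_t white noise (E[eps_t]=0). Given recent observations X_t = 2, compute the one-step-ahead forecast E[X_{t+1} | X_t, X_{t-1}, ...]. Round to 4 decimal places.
E[X_{t+1} \mid \mathcal F_t] = -0.2580

For an AR(p) model X_t = c + sum_i phi_i X_{t-i} + eps_t, the
one-step-ahead conditional mean is
  E[X_{t+1} | X_t, ...] = c + sum_i phi_i X_{t+1-i}.
Substitute known values:
  E[X_{t+1} | ...] = (-0.129) * (2)
                   = -0.2580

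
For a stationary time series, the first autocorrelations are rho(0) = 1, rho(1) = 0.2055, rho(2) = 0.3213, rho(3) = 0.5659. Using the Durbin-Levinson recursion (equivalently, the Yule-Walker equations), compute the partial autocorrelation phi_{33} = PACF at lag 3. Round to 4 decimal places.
\phi_{33} = 0.5240

The PACF at lag k is phi_{kk}, the last component of the solution
to the Yule-Walker system G_k phi = r_k where
  (G_k)_{ij} = rho(|i - j|), (r_k)_i = rho(i), i,j = 1..k.
Equivalently, Durbin-Levinson gives phi_{kk} iteratively:
  phi_{11} = rho(1)
  phi_{kk} = [rho(k) - sum_{j=1..k-1} phi_{k-1,j} rho(k-j)]
            / [1 - sum_{j=1..k-1} phi_{k-1,j} rho(j)],
  phi_{k,j} = phi_{k-1,j} - phi_{kk} phi_{k-1,k-j},  j = 1..k-1.
Step k = 1:
  phi_11 = rho(1) = 0.2055.
Step k = 2:
  phi_22 = [rho(2) - phi_11 rho(1)] / [1 - phi_11 rho(1)] = [0.3213 - (0.2055)(0.2055)] / [1 - (0.2055)(0.2055)]
         = 0.27906975 / 0.95776975 = 0.291375.
  Update: phi_21 = phi_11 - phi_22 phi_11 = 0.2055 - (0.291375)(0.2055) = 0.145623.
Step k = 3:
  phi_33 = [rho(3) - phi_21 rho(2) - phi_22 rho(1)] / [1 - phi_21 rho(1) - phi_22 rho(2)]
    numerator   = 0.5659 - (0.145623)(0.3213) - (0.291375)(0.2055) = 0.45923401
    denominator = 1 - (0.145623)(0.2055) - (0.291375)(0.3213) = 0.87645592
  phi_33 = 0.45923401 / 0.87645592 = 0.524.
Therefore phi_{33} = 0.5240.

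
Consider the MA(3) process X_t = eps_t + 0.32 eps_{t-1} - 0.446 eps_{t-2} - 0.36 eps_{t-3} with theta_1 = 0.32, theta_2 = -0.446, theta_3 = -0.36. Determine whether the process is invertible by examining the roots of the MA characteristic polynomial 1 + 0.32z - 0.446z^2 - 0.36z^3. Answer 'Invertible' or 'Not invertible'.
\text{Invertible}

The MA(q) characteristic polynomial is P(z) = 1 + 0.32z - 0.446z^2 - 0.36z^3.
Invertibility requires all roots to lie outside the unit circle, i.e. |z| > 1 for every root.
Degree 3: look for a simple real root z0 first, then factor out (1 - z/z0) and solve the remaining quadratic.
Testing z0 = 1.25: P(1.25) = 1 + (0.32)(1.25) + (-0.446)(1.25)^2 + (-0.36)(1.25)^3
  = 1 + (0.4) + (-0.696875) + (-0.703125) = 0.  So z_0 = 1.25 is a root, |z_0| = 1.25.
Divide out the factor (1 - 0.8 z) = (1 - z/z0) (since 1/z0 = 0.8):
  P(z) = (1 - 0.8 z)(1 + (1.12) z + (0.45) z^2)
  [check: z-coef 1.12 - (0.8) = 0.32; z^2-coef 0.45 - (0.8)(1.12) = -0.446; z^3-coef -(0.8)(0.45) = -0.36.]
Remaining roots from the quadratic factor 1 + (1.12) z + (0.45) z^2:
  Set 1 + (1.12) z + (0.45) z^2 = 0, i.e. a z^2 + b z + c = 0 with a = 0.45, b = 1.12, c = 1.
  Discriminant D = b^2 - 4ac = (1.12)^2 - 4*(0.45)*1 = 1.2544 - (1.8) = -0.5456.
  D < 0, so the roots are the complex-conjugate pair z = (-b +/- i sqrt(-D)) / (2a) = -1.2444 +/- 0.8207i.
  For a conjugate pair |z|^2 = z * conj(z) = (product of roots) = c/a = 1/(0.45) = 2.222222, so |z| = sqrt(2.222222) = 1.4907 for both roots.
Moduli of all roots: 1.2500, 1.4907, 1.4907.
All moduli strictly greater than 1? Yes.
Verdict: Invertible.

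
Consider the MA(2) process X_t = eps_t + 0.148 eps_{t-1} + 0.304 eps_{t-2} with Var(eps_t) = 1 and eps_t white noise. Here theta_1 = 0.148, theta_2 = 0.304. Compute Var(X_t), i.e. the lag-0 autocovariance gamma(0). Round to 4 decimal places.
\gamma(0) = 1.1143

For an MA(q) process X_t = eps_t + sum_i theta_i eps_{t-i} with
Var(eps_t) = sigma^2, the variance is
  gamma(0) = sigma^2 * (1 + sum_i theta_i^2).
  sum_i theta_i^2 = (0.148)^2 + (0.304)^2 = 0.021904 + 0.092416 = 0.11432.
  gamma(0) = 1 * (1 + 0.11432) = 1 * 1.11432 = 1.11432, which rounds to 1.1143.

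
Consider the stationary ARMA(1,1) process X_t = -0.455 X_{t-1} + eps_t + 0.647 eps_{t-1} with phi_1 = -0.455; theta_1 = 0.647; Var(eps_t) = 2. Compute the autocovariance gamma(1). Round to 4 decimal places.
\gamma(1) = 0.3417

Multiply the model equation by X_{t-k} and take expectations. With theta_0 = psi_0 = 1 and psi_j the MA(infinity) weights, this gives
  gamma(k) - sum_i phi_i gamma(k-i) = c_k,
  c_k = sigma^2 * sum_{j=k..q} theta_j psi_{j-k}   (c_k = 0 for k > q),
using gamma(-m) = gamma(m).
psi-weights needed (psi_j = theta_j + sum_i phi_i psi_{j-i}):
  psi_1 = theta_1 + phi_1 = 0.647 + (-0.455) = 0.192
Right-hand sides:
  c_0 = sigma^2 (1 + theta_1 psi_1) = 2 * (1 + (0.647)(0.192)) = 2 * 1.124224 = 2.248448
  c_1 = sigma^2 theta_1 = 2 * (0.647) = 1.294
  c_2 = 0
Equations for k = 0 and k = 1 (AR order 1):
  gamma(0) = phi_1 gamma(1) + c_0
  gamma(1) = phi_1 gamma(0) + c_1
Substituting the second into the first: gamma(0) (1 - phi_1^2) = c_0 + phi_1 c_1, so
  gamma(0) = (c_0 + phi_1 c_1) / (1 - phi_1^2) = (2.248448 + (-0.455)(1.294)) / (1 - (-0.455)^2) = 1.659678 / 0.792975 = 2.092976.
  gamma(1) = phi_1 gamma(0) + c_1 = (-0.455)(2.092976) + (1.294) = 0.341696.
Therefore gamma(1) = 0.3417 (to 4 decimal places).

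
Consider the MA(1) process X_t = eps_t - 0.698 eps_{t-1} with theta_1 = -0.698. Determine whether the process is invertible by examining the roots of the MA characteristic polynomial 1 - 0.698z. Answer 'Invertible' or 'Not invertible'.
\text{Invertible}

The MA(q) characteristic polynomial is P(z) = 1 - 0.698z.
Invertibility requires all roots to lie outside the unit circle, i.e. |z| > 1 for every root.
This is linear in z: 1 + (-0.698) z = 0  =>  z = -1/(-0.698) = 1.432665,  |z| = 1.432665.
Moduli of all roots: 1.4327.
All moduli strictly greater than 1? Yes.
Verdict: Invertible.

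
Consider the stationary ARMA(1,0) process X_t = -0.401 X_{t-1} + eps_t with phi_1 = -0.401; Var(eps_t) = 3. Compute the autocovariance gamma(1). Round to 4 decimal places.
\gamma(1) = -1.4335

Multiply the model equation by X_{t-k} and take expectations. With theta_0 = psi_0 = 1 and psi_j the MA(infinity) weights, this gives
  gamma(k) - sum_i phi_i gamma(k-i) = c_k,
  c_k = sigma^2 * sum_{j=k..q} theta_j psi_{j-k}   (c_k = 0 for k > q),
using gamma(-m) = gamma(m).
Pure AR (q = 0): c_0 = sigma^2 = 3, c_k = 0 for k >= 1.
Equations for k = 0 and k = 1 (AR order 1):
  gamma(0) = phi_1 gamma(1) + c_0
  gamma(1) = phi_1 gamma(0) + c_1
Substituting the second into the first: gamma(0) (1 - phi_1^2) = c_0 + phi_1 c_1, so
  gamma(0) = c_0 / (1 - phi_1^2) = 3 / (1 - (-0.401)^2) = 3 / 0.839199 = 3.574837.
  gamma(1) = phi_1 gamma(0) = (-0.401)(3.574837) = -1.43351.
Therefore gamma(1) = -1.4335 (to 4 decimal places).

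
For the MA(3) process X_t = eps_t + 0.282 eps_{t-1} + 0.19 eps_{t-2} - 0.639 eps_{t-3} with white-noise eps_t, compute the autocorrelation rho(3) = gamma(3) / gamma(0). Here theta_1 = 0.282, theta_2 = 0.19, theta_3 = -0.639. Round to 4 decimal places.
\rho(3) = -0.4193

For an MA(q) process with theta_0 = 1, the autocovariance is
  gamma(k) = sigma^2 * sum_{i=0..q-k} theta_i * theta_{i+k},
and rho(k) = gamma(k) / gamma(0). Sigma^2 cancels.
  numerator   = (1)*(-0.639) = -0.639.
  denominator = (1)^2 + (0.282)^2 + (0.19)^2 + (-0.639)^2 = 1.523945.
  rho(3) = -0.639 / 1.523945 = -0.4193.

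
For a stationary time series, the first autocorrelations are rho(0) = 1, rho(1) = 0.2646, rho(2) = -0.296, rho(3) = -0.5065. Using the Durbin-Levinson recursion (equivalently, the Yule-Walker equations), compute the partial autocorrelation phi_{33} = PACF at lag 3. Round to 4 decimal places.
\phi_{33} = -0.3731

The PACF at lag k is phi_{kk}, the last component of the solution
to the Yule-Walker system G_k phi = r_k where
  (G_k)_{ij} = rho(|i - j|), (r_k)_i = rho(i), i,j = 1..k.
Equivalently, Durbin-Levinson gives phi_{kk} iteratively:
  phi_{11} = rho(1)
  phi_{kk} = [rho(k) - sum_{j=1..k-1} phi_{k-1,j} rho(k-j)]
            / [1 - sum_{j=1..k-1} phi_{k-1,j} rho(j)],
  phi_{k,j} = phi_{k-1,j} - phi_{kk} phi_{k-1,k-j},  j = 1..k-1.
Step k = 1:
  phi_11 = rho(1) = 0.2646.
Step k = 2:
  phi_22 = [rho(2) - phi_11 rho(1)] / [1 - phi_11 rho(1)] = [-0.296 - (0.2646)(0.2646)] / [1 - (0.2646)(0.2646)]
         = -0.36601316 / 0.92998684 = -0.393568.
  Update: phi_21 = phi_11 - phi_22 phi_11 = 0.2646 - (-0.393568)(0.2646) = 0.368738.
Step k = 3:
  phi_33 = [rho(3) - phi_21 rho(2) - phi_22 rho(1)] / [1 - phi_21 rho(1) - phi_22 rho(2)]
    numerator   = -0.5065 - (0.368738)(-0.296) - (-0.393568)(0.2646) = -0.2932154
    denominator = 1 - (0.368738)(0.2646) - (-0.393568)(-0.296) = 0.78593573
  phi_33 = -0.2932154 / 0.78593573 = -0.3731.
Therefore phi_{33} = -0.3731.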